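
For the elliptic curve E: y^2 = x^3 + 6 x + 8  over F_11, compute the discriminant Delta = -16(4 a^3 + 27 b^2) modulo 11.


4 a^3 + 27 b^2 = 4*6^3 + 27*8^2 = 864 + 1728 = 2592
Delta = -16 * (2592) = -41472
Delta mod 11 = 9

Delta = 9 (mod 11)


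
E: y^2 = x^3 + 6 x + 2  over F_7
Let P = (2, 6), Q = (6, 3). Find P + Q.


P != Q, so use the chord formula.
s = (y2 - y1) / (x2 - x1) = (4) / (4) mod 7 = 1
x3 = s^2 - x1 - x2 mod 7 = 1^2 - 2 - 6 = 0
y3 = s (x1 - x3) - y1 mod 7 = 1 * (2 - 0) - 6 = 3

P + Q = (0, 3)


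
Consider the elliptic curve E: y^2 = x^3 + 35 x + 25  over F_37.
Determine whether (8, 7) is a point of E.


Check whether y^2 = x^3 + 35 x + 25 (mod 37) for (x, y) = (8, 7).
LHS: y^2 = 7^2 mod 37 = 12
RHS: x^3 + 35 x + 25 = 8^3 + 35*8 + 25 mod 37 = 3
LHS != RHS

No, not on the curve


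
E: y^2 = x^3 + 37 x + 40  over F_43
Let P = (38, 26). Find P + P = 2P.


Doubling: s = (3 x1^2 + a) / (2 y1)
s = (3*38^2 + 37) / (2*26) mod 43 = 22
x3 = s^2 - 2 x1 mod 43 = 22^2 - 2*38 = 21
y3 = s (x1 - x3) - y1 mod 43 = 22 * (38 - 21) - 26 = 4

2P = (21, 4)


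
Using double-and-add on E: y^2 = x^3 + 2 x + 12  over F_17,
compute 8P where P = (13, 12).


k = 8 = 1000_2 (binary, LSB first: 0001)
Double-and-add from P = (13, 12):
  bit 0 = 0: acc unchanged = O
  bit 1 = 0: acc unchanged = O
  bit 2 = 0: acc unchanged = O
  bit 3 = 1: acc = O + (13, 5) = (13, 5)

8P = (13, 5)


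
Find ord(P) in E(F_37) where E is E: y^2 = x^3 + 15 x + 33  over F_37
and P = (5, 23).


Compute successive multiples of P until we hit O:
  1P = (5, 23)
  2P = (16, 15)
  3P = (15, 28)
  4P = (8, 31)
  5P = (27, 17)
  6P = (17, 24)
  7P = (24, 34)
  8P = (11, 30)
  ... (continuing to 42P)
  42P = O

ord(P) = 42


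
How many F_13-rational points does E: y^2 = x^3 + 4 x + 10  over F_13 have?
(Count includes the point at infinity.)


For each x in F_13, count y with y^2 = x^3 + 4 x + 10 mod 13:
  x = 0: RHS = 10, y in [6, 7]  -> 2 point(s)
  x = 2: RHS = 0, y in [0]  -> 1 point(s)
  x = 3: RHS = 10, y in [6, 7]  -> 2 point(s)
  x = 4: RHS = 12, y in [5, 8]  -> 2 point(s)
  x = 5: RHS = 12, y in [5, 8]  -> 2 point(s)
  x = 6: RHS = 3, y in [4, 9]  -> 2 point(s)
  x = 7: RHS = 4, y in [2, 11]  -> 2 point(s)
  x = 10: RHS = 10, y in [6, 7]  -> 2 point(s)
Affine points: 15. Add the point at infinity: total = 16.

#E(F_13) = 16


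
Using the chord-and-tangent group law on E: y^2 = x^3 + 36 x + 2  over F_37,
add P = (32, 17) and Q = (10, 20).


P != Q, so use the chord formula.
s = (y2 - y1) / (x2 - x1) = (3) / (15) mod 37 = 15
x3 = s^2 - x1 - x2 mod 37 = 15^2 - 32 - 10 = 35
y3 = s (x1 - x3) - y1 mod 37 = 15 * (32 - 35) - 17 = 12

P + Q = (35, 12)


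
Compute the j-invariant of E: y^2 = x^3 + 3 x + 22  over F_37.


Delta = -16(4 a^3 + 27 b^2) mod 37 = 10
-1728 * (4 a)^3 = -1728 * (4*3)^3 mod 37 = 27
j = 27 * 10^(-1) mod 37 = 36

j = 36 (mod 37)


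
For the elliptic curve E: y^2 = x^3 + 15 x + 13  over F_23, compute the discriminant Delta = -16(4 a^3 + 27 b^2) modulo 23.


4 a^3 + 27 b^2 = 4*15^3 + 27*13^2 = 13500 + 4563 = 18063
Delta = -16 * (18063) = -289008
Delta mod 23 = 10

Delta = 10 (mod 23)


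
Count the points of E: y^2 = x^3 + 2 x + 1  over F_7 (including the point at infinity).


For each x in F_7, count y with y^2 = x^3 + 2 x + 1 mod 7:
  x = 0: RHS = 1, y in [1, 6]  -> 2 point(s)
  x = 1: RHS = 4, y in [2, 5]  -> 2 point(s)
Affine points: 4. Add the point at infinity: total = 5.

#E(F_7) = 5


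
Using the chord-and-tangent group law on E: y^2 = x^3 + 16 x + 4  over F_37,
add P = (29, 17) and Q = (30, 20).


P != Q, so use the chord formula.
s = (y2 - y1) / (x2 - x1) = (3) / (1) mod 37 = 3
x3 = s^2 - x1 - x2 mod 37 = 3^2 - 29 - 30 = 24
y3 = s (x1 - x3) - y1 mod 37 = 3 * (29 - 24) - 17 = 35

P + Q = (24, 35)


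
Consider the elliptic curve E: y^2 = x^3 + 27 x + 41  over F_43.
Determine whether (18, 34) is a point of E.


Check whether y^2 = x^3 + 27 x + 41 (mod 43) for (x, y) = (18, 34).
LHS: y^2 = 34^2 mod 43 = 38
RHS: x^3 + 27 x + 41 = 18^3 + 27*18 + 41 mod 43 = 38
LHS = RHS

Yes, on the curve


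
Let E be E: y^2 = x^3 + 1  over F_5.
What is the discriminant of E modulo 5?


4 a^3 + 27 b^2 = 4*0^3 + 27*1^2 = 0 + 27 = 27
Delta = -16 * (27) = -432
Delta mod 5 = 3

Delta = 3 (mod 5)


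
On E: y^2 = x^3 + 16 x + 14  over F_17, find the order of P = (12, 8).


Compute successive multiples of P until we hit O:
  1P = (12, 8)
  2P = (12, 9)
  3P = O

ord(P) = 3


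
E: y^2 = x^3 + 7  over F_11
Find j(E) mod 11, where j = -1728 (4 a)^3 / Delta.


Delta = -16(4 a^3 + 27 b^2) mod 11 = 7
-1728 * (4 a)^3 = -1728 * (4*0)^3 mod 11 = 0
j = 0 * 7^(-1) mod 11 = 0

j = 0 (mod 11)


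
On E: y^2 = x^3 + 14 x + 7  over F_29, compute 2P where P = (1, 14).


k = 2 = 10_2 (binary, LSB first: 01)
Double-and-add from P = (1, 14):
  bit 0 = 0: acc unchanged = O
  bit 1 = 1: acc = O + (26, 5) = (26, 5)

2P = (26, 5)


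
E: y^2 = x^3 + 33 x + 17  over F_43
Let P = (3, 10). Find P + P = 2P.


Doubling: s = (3 x1^2 + a) / (2 y1)
s = (3*3^2 + 33) / (2*10) mod 43 = 3
x3 = s^2 - 2 x1 mod 43 = 3^2 - 2*3 = 3
y3 = s (x1 - x3) - y1 mod 43 = 3 * (3 - 3) - 10 = 33

2P = (3, 33)


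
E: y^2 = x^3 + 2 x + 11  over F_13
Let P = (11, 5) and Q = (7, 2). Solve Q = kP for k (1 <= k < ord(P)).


Enumerate multiples of P until we hit Q = (7, 2):
  1P = (11, 5)
  2P = (7, 11)
  3P = (7, 2)
Match found at i = 3.

k = 3


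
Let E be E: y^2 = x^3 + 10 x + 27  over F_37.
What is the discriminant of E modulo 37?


4 a^3 + 27 b^2 = 4*10^3 + 27*27^2 = 4000 + 19683 = 23683
Delta = -16 * (23683) = -378928
Delta mod 37 = 26

Delta = 26 (mod 37)


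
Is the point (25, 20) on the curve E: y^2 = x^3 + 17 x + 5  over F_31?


Check whether y^2 = x^3 + 17 x + 5 (mod 31) for (x, y) = (25, 20).
LHS: y^2 = 20^2 mod 31 = 28
RHS: x^3 + 17 x + 5 = 25^3 + 17*25 + 5 mod 31 = 28
LHS = RHS

Yes, on the curve


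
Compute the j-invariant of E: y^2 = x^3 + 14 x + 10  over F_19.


Delta = -16(4 a^3 + 27 b^2) mod 19 = 7
-1728 * (4 a)^3 = -1728 * (4*14)^3 mod 19 = 18
j = 18 * 7^(-1) mod 19 = 8

j = 8 (mod 19)


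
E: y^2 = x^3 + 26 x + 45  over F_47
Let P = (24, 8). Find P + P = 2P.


Doubling: s = (3 x1^2 + a) / (2 y1)
s = (3*24^2 + 26) / (2*8) mod 47 = 45
x3 = s^2 - 2 x1 mod 47 = 45^2 - 2*24 = 3
y3 = s (x1 - x3) - y1 mod 47 = 45 * (24 - 3) - 8 = 44

2P = (3, 44)


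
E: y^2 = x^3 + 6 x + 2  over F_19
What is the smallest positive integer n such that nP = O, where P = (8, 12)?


Compute successive multiples of P until we hit O:
  1P = (8, 12)
  2P = (1, 3)
  3P = (7, 11)
  4P = (5, 10)
  5P = (17, 1)
  6P = (3, 3)
  7P = (12, 15)
  8P = (15, 16)
  ... (continuing to 25P)
  25P = O

ord(P) = 25


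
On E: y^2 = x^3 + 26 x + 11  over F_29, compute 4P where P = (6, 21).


k = 4 = 100_2 (binary, LSB first: 001)
Double-and-add from P = (6, 21):
  bit 0 = 0: acc unchanged = O
  bit 1 = 0: acc unchanged = O
  bit 2 = 1: acc = O + (3, 0) = (3, 0)

4P = (3, 0)


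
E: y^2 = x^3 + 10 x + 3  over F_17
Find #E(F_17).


For each x in F_17, count y with y^2 = x^3 + 10 x + 3 mod 17:
  x = 3: RHS = 9, y in [3, 14]  -> 2 point(s)
  x = 5: RHS = 8, y in [5, 12]  -> 2 point(s)
  x = 7: RHS = 8, y in [5, 12]  -> 2 point(s)
  x = 8: RHS = 0, y in [0]  -> 1 point(s)
  x = 10: RHS = 15, y in [7, 10]  -> 2 point(s)
  x = 11: RHS = 16, y in [4, 13]  -> 2 point(s)
  x = 12: RHS = 15, y in [7, 10]  -> 2 point(s)
  x = 13: RHS = 1, y in [1, 16]  -> 2 point(s)
  x = 15: RHS = 9, y in [3, 14]  -> 2 point(s)
  x = 16: RHS = 9, y in [3, 14]  -> 2 point(s)
Affine points: 19. Add the point at infinity: total = 20.

#E(F_17) = 20


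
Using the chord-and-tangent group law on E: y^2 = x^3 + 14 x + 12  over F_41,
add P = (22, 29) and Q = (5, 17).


P != Q, so use the chord formula.
s = (y2 - y1) / (x2 - x1) = (29) / (24) mod 41 = 20
x3 = s^2 - x1 - x2 mod 41 = 20^2 - 22 - 5 = 4
y3 = s (x1 - x3) - y1 mod 41 = 20 * (22 - 4) - 29 = 3

P + Q = (4, 3)


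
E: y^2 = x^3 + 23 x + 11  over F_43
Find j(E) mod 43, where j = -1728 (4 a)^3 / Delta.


Delta = -16(4 a^3 + 27 b^2) mod 43 = 15
-1728 * (4 a)^3 = -1728 * (4*23)^3 mod 43 = 35
j = 35 * 15^(-1) mod 43 = 31

j = 31 (mod 43)


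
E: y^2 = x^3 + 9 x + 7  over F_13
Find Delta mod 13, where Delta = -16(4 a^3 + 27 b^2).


4 a^3 + 27 b^2 = 4*9^3 + 27*7^2 = 2916 + 1323 = 4239
Delta = -16 * (4239) = -67824
Delta mod 13 = 10

Delta = 10 (mod 13)


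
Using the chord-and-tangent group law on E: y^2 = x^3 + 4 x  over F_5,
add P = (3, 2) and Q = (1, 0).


P != Q, so use the chord formula.
s = (y2 - y1) / (x2 - x1) = (3) / (3) mod 5 = 1
x3 = s^2 - x1 - x2 mod 5 = 1^2 - 3 - 1 = 2
y3 = s (x1 - x3) - y1 mod 5 = 1 * (3 - 2) - 2 = 4

P + Q = (2, 4)


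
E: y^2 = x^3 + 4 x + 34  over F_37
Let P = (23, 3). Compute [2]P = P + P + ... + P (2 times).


k = 2 = 10_2 (binary, LSB first: 01)
Double-and-add from P = (23, 3):
  bit 0 = 0: acc unchanged = O
  bit 1 = 1: acc = O + (28, 34) = (28, 34)

2P = (28, 34)


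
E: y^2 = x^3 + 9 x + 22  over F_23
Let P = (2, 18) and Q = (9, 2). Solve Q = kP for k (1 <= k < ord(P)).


Enumerate multiples of P until we hit Q = (9, 2):
  1P = (2, 18)
  2P = (8, 13)
  3P = (22, 14)
  4P = (11, 16)
  5P = (18, 6)
  6P = (5, 13)
  7P = (6, 4)
  8P = (10, 10)
  9P = (12, 15)
  10P = (13, 6)
  11P = (9, 21)
  12P = (15, 6)
  13P = (1, 20)
  14P = (1, 3)
  15P = (15, 17)
  16P = (9, 2)
Match found at i = 16.

k = 16


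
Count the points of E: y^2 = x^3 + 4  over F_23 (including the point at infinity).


For each x in F_23, count y with y^2 = x^3 + 0 x + 4 mod 23:
  x = 0: RHS = 4, y in [2, 21]  -> 2 point(s)
  x = 2: RHS = 12, y in [9, 14]  -> 2 point(s)
  x = 3: RHS = 8, y in [10, 13]  -> 2 point(s)
  x = 6: RHS = 13, y in [6, 17]  -> 2 point(s)
  x = 7: RHS = 2, y in [5, 18]  -> 2 point(s)
  x = 11: RHS = 1, y in [1, 22]  -> 2 point(s)
  x = 13: RHS = 16, y in [4, 19]  -> 2 point(s)
  x = 16: RHS = 6, y in [11, 12]  -> 2 point(s)
  x = 17: RHS = 18, y in [8, 15]  -> 2 point(s)
  x = 19: RHS = 9, y in [3, 20]  -> 2 point(s)
  x = 20: RHS = 0, y in [0]  -> 1 point(s)
  x = 22: RHS = 3, y in [7, 16]  -> 2 point(s)
Affine points: 23. Add the point at infinity: total = 24.

#E(F_23) = 24


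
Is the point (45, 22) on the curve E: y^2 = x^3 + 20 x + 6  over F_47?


Check whether y^2 = x^3 + 20 x + 6 (mod 47) for (x, y) = (45, 22).
LHS: y^2 = 22^2 mod 47 = 14
RHS: x^3 + 20 x + 6 = 45^3 + 20*45 + 6 mod 47 = 5
LHS != RHS

No, not on the curve


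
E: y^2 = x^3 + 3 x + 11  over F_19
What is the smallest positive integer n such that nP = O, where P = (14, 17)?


Compute successive multiples of P until we hit O:
  1P = (14, 17)
  2P = (15, 12)
  3P = (15, 7)
  4P = (14, 2)
  5P = O

ord(P) = 5


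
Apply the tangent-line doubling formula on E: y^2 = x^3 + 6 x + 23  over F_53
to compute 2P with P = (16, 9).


Doubling: s = (3 x1^2 + a) / (2 y1)
s = (3*16^2 + 6) / (2*9) mod 53 = 43
x3 = s^2 - 2 x1 mod 53 = 43^2 - 2*16 = 15
y3 = s (x1 - x3) - y1 mod 53 = 43 * (16 - 15) - 9 = 34

2P = (15, 34)


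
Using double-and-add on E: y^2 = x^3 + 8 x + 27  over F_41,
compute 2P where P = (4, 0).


k = 2 = 10_2 (binary, LSB first: 01)
Double-and-add from P = (4, 0):
  bit 0 = 0: acc unchanged = O
  bit 1 = 1: acc = O + O = O

2P = O


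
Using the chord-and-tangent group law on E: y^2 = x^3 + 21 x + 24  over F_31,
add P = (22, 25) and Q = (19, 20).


P != Q, so use the chord formula.
s = (y2 - y1) / (x2 - x1) = (26) / (28) mod 31 = 12
x3 = s^2 - x1 - x2 mod 31 = 12^2 - 22 - 19 = 10
y3 = s (x1 - x3) - y1 mod 31 = 12 * (22 - 10) - 25 = 26

P + Q = (10, 26)


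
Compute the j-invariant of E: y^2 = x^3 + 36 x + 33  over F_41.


Delta = -16(4 a^3 + 27 b^2) mod 41 = 32
-1728 * (4 a)^3 = -1728 * (4*36)^3 mod 41 = 30
j = 30 * 32^(-1) mod 41 = 24

j = 24 (mod 41)


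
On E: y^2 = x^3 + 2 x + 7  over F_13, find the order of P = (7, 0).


Compute successive multiples of P until we hit O:
  1P = (7, 0)
  2P = O

ord(P) = 2


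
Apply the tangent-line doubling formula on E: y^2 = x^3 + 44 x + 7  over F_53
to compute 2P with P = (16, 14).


Doubling: s = (3 x1^2 + a) / (2 y1)
s = (3*16^2 + 44) / (2*14) mod 53 = 29
x3 = s^2 - 2 x1 mod 53 = 29^2 - 2*16 = 14
y3 = s (x1 - x3) - y1 mod 53 = 29 * (16 - 14) - 14 = 44

2P = (14, 44)


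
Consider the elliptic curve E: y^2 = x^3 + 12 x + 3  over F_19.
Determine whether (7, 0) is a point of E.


Check whether y^2 = x^3 + 12 x + 3 (mod 19) for (x, y) = (7, 0).
LHS: y^2 = 0^2 mod 19 = 0
RHS: x^3 + 12 x + 3 = 7^3 + 12*7 + 3 mod 19 = 12
LHS != RHS

No, not on the curve


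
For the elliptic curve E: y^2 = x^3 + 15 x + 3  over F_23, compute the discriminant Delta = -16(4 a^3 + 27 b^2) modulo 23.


4 a^3 + 27 b^2 = 4*15^3 + 27*3^2 = 13500 + 243 = 13743
Delta = -16 * (13743) = -219888
Delta mod 23 = 15

Delta = 15 (mod 23)


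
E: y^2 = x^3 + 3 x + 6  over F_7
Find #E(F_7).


For each x in F_7, count y with y^2 = x^3 + 3 x + 6 mod 7:
  x = 3: RHS = 0, y in [0]  -> 1 point(s)
  x = 6: RHS = 2, y in [3, 4]  -> 2 point(s)
Affine points: 3. Add the point at infinity: total = 4.

#E(F_7) = 4


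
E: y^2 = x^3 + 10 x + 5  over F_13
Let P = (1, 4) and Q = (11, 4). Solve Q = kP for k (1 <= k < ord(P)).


Enumerate multiples of P until we hit Q = (11, 4):
  1P = (1, 4)
  2P = (11, 9)
  3P = (11, 4)
Match found at i = 3.

k = 3


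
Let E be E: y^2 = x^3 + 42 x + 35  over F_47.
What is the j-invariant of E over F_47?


Delta = -16(4 a^3 + 27 b^2) mod 47 = 30
-1728 * (4 a)^3 = -1728 * (4*42)^3 mod 47 = 31
j = 31 * 30^(-1) mod 47 = 12

j = 12 (mod 47)


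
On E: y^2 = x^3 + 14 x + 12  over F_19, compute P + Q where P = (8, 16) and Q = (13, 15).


P != Q, so use the chord formula.
s = (y2 - y1) / (x2 - x1) = (18) / (5) mod 19 = 15
x3 = s^2 - x1 - x2 mod 19 = 15^2 - 8 - 13 = 14
y3 = s (x1 - x3) - y1 mod 19 = 15 * (8 - 14) - 16 = 8

P + Q = (14, 8)


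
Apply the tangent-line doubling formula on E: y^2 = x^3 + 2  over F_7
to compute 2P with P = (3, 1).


Doubling: s = (3 x1^2 + a) / (2 y1)
s = (3*3^2 + 0) / (2*1) mod 7 = 3
x3 = s^2 - 2 x1 mod 7 = 3^2 - 2*3 = 3
y3 = s (x1 - x3) - y1 mod 7 = 3 * (3 - 3) - 1 = 6

2P = (3, 6)


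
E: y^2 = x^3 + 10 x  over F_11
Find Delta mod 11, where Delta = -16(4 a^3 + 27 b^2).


4 a^3 + 27 b^2 = 4*10^3 + 27*0^2 = 4000 + 0 = 4000
Delta = -16 * (4000) = -64000
Delta mod 11 = 9

Delta = 9 (mod 11)


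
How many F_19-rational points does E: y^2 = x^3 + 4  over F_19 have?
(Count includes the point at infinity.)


For each x in F_19, count y with y^2 = x^3 + 0 x + 4 mod 19:
  x = 0: RHS = 4, y in [2, 17]  -> 2 point(s)
  x = 1: RHS = 5, y in [9, 10]  -> 2 point(s)
  x = 4: RHS = 11, y in [7, 12]  -> 2 point(s)
  x = 6: RHS = 11, y in [7, 12]  -> 2 point(s)
  x = 7: RHS = 5, y in [9, 10]  -> 2 point(s)
  x = 9: RHS = 11, y in [7, 12]  -> 2 point(s)
  x = 10: RHS = 16, y in [4, 15]  -> 2 point(s)
  x = 11: RHS = 5, y in [9, 10]  -> 2 point(s)
  x = 13: RHS = 16, y in [4, 15]  -> 2 point(s)
  x = 15: RHS = 16, y in [4, 15]  -> 2 point(s)
Affine points: 20. Add the point at infinity: total = 21.

#E(F_19) = 21


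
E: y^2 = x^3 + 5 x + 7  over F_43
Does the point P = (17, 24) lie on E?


Check whether y^2 = x^3 + 5 x + 7 (mod 43) for (x, y) = (17, 24).
LHS: y^2 = 24^2 mod 43 = 17
RHS: x^3 + 5 x + 7 = 17^3 + 5*17 + 7 mod 43 = 17
LHS = RHS

Yes, on the curve


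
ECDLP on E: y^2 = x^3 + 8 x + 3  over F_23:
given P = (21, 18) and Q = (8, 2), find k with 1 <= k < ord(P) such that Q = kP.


Enumerate multiples of P until we hit Q = (8, 2):
  1P = (21, 18)
  2P = (8, 2)
Match found at i = 2.

k = 2


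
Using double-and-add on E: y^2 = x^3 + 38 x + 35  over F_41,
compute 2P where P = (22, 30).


k = 2 = 10_2 (binary, LSB first: 01)
Double-and-add from P = (22, 30):
  bit 0 = 0: acc unchanged = O
  bit 1 = 1: acc = O + (34, 0) = (34, 0)

2P = (34, 0)


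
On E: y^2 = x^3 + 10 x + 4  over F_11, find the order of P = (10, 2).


Compute successive multiples of P until we hit O:
  1P = (10, 2)
  2P = (5, 6)
  3P = (5, 5)
  4P = (10, 9)
  5P = O

ord(P) = 5


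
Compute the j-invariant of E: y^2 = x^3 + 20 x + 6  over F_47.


Delta = -16(4 a^3 + 27 b^2) mod 47 = 23
-1728 * (4 a)^3 = -1728 * (4*20)^3 mod 47 = 37
j = 37 * 23^(-1) mod 47 = 20

j = 20 (mod 47)


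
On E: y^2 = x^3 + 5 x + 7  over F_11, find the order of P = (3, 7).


Compute successive multiples of P until we hit O:
  1P = (3, 7)
  2P = (10, 10)
  3P = (2, 6)
  4P = (7, 0)
  5P = (2, 5)
  6P = (10, 1)
  7P = (3, 4)
  8P = O

ord(P) = 8


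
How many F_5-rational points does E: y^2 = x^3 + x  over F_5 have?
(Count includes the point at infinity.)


For each x in F_5, count y with y^2 = x^3 + 1 x + 0 mod 5:
  x = 0: RHS = 0, y in [0]  -> 1 point(s)
  x = 2: RHS = 0, y in [0]  -> 1 point(s)
  x = 3: RHS = 0, y in [0]  -> 1 point(s)
Affine points: 3. Add the point at infinity: total = 4.

#E(F_5) = 4


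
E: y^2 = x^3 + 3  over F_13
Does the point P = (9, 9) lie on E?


Check whether y^2 = x^3 + 0 x + 3 (mod 13) for (x, y) = (9, 9).
LHS: y^2 = 9^2 mod 13 = 3
RHS: x^3 + 0 x + 3 = 9^3 + 0*9 + 3 mod 13 = 4
LHS != RHS

No, not on the curve


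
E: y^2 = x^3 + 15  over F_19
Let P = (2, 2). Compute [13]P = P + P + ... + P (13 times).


k = 13 = 1101_2 (binary, LSB first: 1011)
Double-and-add from P = (2, 2):
  bit 0 = 1: acc = O + (2, 2) = (2, 2)
  bit 1 = 0: acc unchanged = (2, 2)
  bit 2 = 1: acc = (2, 2) + (7, 4) = (17, 11)
  bit 3 = 1: acc = (17, 11) + (14, 17) = (11, 15)

13P = (11, 15)


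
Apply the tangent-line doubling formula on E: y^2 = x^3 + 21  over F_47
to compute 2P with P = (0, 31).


Doubling: s = (3 x1^2 + a) / (2 y1)
s = (3*0^2 + 0) / (2*31) mod 47 = 0
x3 = s^2 - 2 x1 mod 47 = 0^2 - 2*0 = 0
y3 = s (x1 - x3) - y1 mod 47 = 0 * (0 - 0) - 31 = 16

2P = (0, 16)


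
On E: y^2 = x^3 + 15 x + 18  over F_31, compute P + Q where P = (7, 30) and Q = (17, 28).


P != Q, so use the chord formula.
s = (y2 - y1) / (x2 - x1) = (29) / (10) mod 31 = 6
x3 = s^2 - x1 - x2 mod 31 = 6^2 - 7 - 17 = 12
y3 = s (x1 - x3) - y1 mod 31 = 6 * (7 - 12) - 30 = 2

P + Q = (12, 2)


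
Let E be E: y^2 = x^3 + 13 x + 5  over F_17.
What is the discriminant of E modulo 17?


4 a^3 + 27 b^2 = 4*13^3 + 27*5^2 = 8788 + 675 = 9463
Delta = -16 * (9463) = -151408
Delta mod 17 = 11

Delta = 11 (mod 17)


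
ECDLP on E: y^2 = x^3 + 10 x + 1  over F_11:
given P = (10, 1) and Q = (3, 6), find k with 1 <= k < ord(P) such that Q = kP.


Enumerate multiples of P until we hit Q = (3, 6):
  1P = (10, 1)
  2P = (3, 6)
Match found at i = 2.

k = 2


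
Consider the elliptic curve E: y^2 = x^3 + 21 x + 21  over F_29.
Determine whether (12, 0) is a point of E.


Check whether y^2 = x^3 + 21 x + 21 (mod 29) for (x, y) = (12, 0).
LHS: y^2 = 0^2 mod 29 = 0
RHS: x^3 + 21 x + 21 = 12^3 + 21*12 + 21 mod 29 = 0
LHS = RHS

Yes, on the curve


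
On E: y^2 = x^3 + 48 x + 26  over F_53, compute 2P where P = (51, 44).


Doubling: s = (3 x1^2 + a) / (2 y1)
s = (3*51^2 + 48) / (2*44) mod 53 = 32
x3 = s^2 - 2 x1 mod 53 = 32^2 - 2*51 = 21
y3 = s (x1 - x3) - y1 mod 53 = 32 * (51 - 21) - 44 = 15

2P = (21, 15)


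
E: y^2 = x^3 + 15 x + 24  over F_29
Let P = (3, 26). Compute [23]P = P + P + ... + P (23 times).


k = 23 = 10111_2 (binary, LSB first: 11101)
Double-and-add from P = (3, 26):
  bit 0 = 1: acc = O + (3, 26) = (3, 26)
  bit 1 = 1: acc = (3, 26) + (14, 22) = (21, 28)
  bit 2 = 1: acc = (21, 28) + (0, 13) = (2, 27)
  bit 3 = 0: acc unchanged = (2, 27)
  bit 4 = 1: acc = (2, 27) + (17, 28) = (14, 7)

23P = (14, 7)


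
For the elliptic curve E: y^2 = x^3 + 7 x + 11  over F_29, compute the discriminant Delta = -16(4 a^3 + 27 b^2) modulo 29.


4 a^3 + 27 b^2 = 4*7^3 + 27*11^2 = 1372 + 3267 = 4639
Delta = -16 * (4639) = -74224
Delta mod 29 = 16

Delta = 16 (mod 29)


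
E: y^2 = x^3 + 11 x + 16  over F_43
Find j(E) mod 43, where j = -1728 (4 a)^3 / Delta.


Delta = -16(4 a^3 + 27 b^2) mod 43 = 3
-1728 * (4 a)^3 = -1728 * (4*11)^3 mod 43 = 35
j = 35 * 3^(-1) mod 43 = 26

j = 26 (mod 43)


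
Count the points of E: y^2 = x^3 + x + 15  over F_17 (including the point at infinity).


For each x in F_17, count y with y^2 = x^3 + 1 x + 15 mod 17:
  x = 0: RHS = 15, y in [7, 10]  -> 2 point(s)
  x = 1: RHS = 0, y in [0]  -> 1 point(s)
  x = 2: RHS = 8, y in [5, 12]  -> 2 point(s)
  x = 4: RHS = 15, y in [7, 10]  -> 2 point(s)
  x = 5: RHS = 9, y in [3, 14]  -> 2 point(s)
  x = 6: RHS = 16, y in [4, 13]  -> 2 point(s)
  x = 7: RHS = 8, y in [5, 12]  -> 2 point(s)
  x = 8: RHS = 8, y in [5, 12]  -> 2 point(s)
  x = 12: RHS = 4, y in [2, 15]  -> 2 point(s)
  x = 13: RHS = 15, y in [7, 10]  -> 2 point(s)
  x = 14: RHS = 2, y in [6, 11]  -> 2 point(s)
  x = 16: RHS = 13, y in [8, 9]  -> 2 point(s)
Affine points: 23. Add the point at infinity: total = 24.

#E(F_17) = 24


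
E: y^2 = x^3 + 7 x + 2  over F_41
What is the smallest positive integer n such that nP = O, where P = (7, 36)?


Compute successive multiples of P until we hit O:
  1P = (7, 36)
  2P = (28, 25)
  3P = (39, 12)
  4P = (34, 15)
  5P = (33, 7)
  6P = (0, 24)
  7P = (11, 4)
  8P = (5, 30)
  ... (continuing to 39P)
  39P = O

ord(P) = 39


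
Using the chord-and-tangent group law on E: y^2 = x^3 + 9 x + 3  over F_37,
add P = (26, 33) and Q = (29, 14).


P != Q, so use the chord formula.
s = (y2 - y1) / (x2 - x1) = (18) / (3) mod 37 = 6
x3 = s^2 - x1 - x2 mod 37 = 6^2 - 26 - 29 = 18
y3 = s (x1 - x3) - y1 mod 37 = 6 * (26 - 18) - 33 = 15

P + Q = (18, 15)


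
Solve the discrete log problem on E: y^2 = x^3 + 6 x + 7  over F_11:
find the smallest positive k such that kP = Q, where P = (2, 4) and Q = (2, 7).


Enumerate multiples of P until we hit Q = (2, 7):
  1P = (2, 4)
  2P = (10, 0)
  3P = (2, 7)
Match found at i = 3.

k = 3


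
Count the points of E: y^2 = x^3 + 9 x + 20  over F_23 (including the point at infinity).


For each x in F_23, count y with y^2 = x^3 + 9 x + 20 mod 23:
  x = 2: RHS = 0, y in [0]  -> 1 point(s)
  x = 5: RHS = 6, y in [11, 12]  -> 2 point(s)
  x = 7: RHS = 12, y in [9, 14]  -> 2 point(s)
  x = 8: RHS = 6, y in [11, 12]  -> 2 point(s)
  x = 9: RHS = 2, y in [5, 18]  -> 2 point(s)
  x = 10: RHS = 6, y in [11, 12]  -> 2 point(s)
  x = 11: RHS = 1, y in [1, 22]  -> 2 point(s)
  x = 12: RHS = 16, y in [4, 19]  -> 2 point(s)
  x = 17: RHS = 3, y in [7, 16]  -> 2 point(s)
  x = 19: RHS = 12, y in [9, 14]  -> 2 point(s)
  x = 20: RHS = 12, y in [9, 14]  -> 2 point(s)
Affine points: 21. Add the point at infinity: total = 22.

#E(F_23) = 22


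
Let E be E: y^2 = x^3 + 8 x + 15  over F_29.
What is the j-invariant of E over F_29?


Delta = -16(4 a^3 + 27 b^2) mod 29 = 10
-1728 * (4 a)^3 = -1728 * (4*8)^3 mod 29 = 5
j = 5 * 10^(-1) mod 29 = 15

j = 15 (mod 29)


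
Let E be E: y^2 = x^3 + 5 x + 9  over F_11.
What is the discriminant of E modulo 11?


4 a^3 + 27 b^2 = 4*5^3 + 27*9^2 = 500 + 2187 = 2687
Delta = -16 * (2687) = -42992
Delta mod 11 = 7

Delta = 7 (mod 11)


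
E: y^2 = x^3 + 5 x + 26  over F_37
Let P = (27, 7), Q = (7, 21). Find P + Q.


P != Q, so use the chord formula.
s = (y2 - y1) / (x2 - x1) = (14) / (17) mod 37 = 3
x3 = s^2 - x1 - x2 mod 37 = 3^2 - 27 - 7 = 12
y3 = s (x1 - x3) - y1 mod 37 = 3 * (27 - 12) - 7 = 1

P + Q = (12, 1)


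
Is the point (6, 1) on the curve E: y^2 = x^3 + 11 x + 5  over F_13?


Check whether y^2 = x^3 + 11 x + 5 (mod 13) for (x, y) = (6, 1).
LHS: y^2 = 1^2 mod 13 = 1
RHS: x^3 + 11 x + 5 = 6^3 + 11*6 + 5 mod 13 = 1
LHS = RHS

Yes, on the curve


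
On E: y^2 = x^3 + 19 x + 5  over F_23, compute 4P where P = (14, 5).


k = 4 = 100_2 (binary, LSB first: 001)
Double-and-add from P = (14, 5):
  bit 0 = 0: acc unchanged = O
  bit 1 = 0: acc unchanged = O
  bit 2 = 1: acc = O + (9, 13) = (9, 13)

4P = (9, 13)


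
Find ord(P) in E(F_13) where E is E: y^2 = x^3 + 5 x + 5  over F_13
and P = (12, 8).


Compute successive multiples of P until we hit O:
  1P = (12, 8)
  2P = (12, 5)
  3P = O

ord(P) = 3


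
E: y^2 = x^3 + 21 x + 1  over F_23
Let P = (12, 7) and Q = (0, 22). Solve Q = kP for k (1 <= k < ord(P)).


Enumerate multiples of P until we hit Q = (0, 22):
  1P = (12, 7)
  2P = (5, 1)
  3P = (18, 1)
  4P = (17, 21)
  5P = (0, 22)
Match found at i = 5.

k = 5


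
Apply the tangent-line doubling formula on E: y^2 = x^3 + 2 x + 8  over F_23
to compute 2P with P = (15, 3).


Doubling: s = (3 x1^2 + a) / (2 y1)
s = (3*15^2 + 2) / (2*3) mod 23 = 17
x3 = s^2 - 2 x1 mod 23 = 17^2 - 2*15 = 6
y3 = s (x1 - x3) - y1 mod 23 = 17 * (15 - 6) - 3 = 12

2P = (6, 12)


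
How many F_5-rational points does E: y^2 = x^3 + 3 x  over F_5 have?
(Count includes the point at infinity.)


For each x in F_5, count y with y^2 = x^3 + 3 x + 0 mod 5:
  x = 0: RHS = 0, y in [0]  -> 1 point(s)
  x = 1: RHS = 4, y in [2, 3]  -> 2 point(s)
  x = 2: RHS = 4, y in [2, 3]  -> 2 point(s)
  x = 3: RHS = 1, y in [1, 4]  -> 2 point(s)
  x = 4: RHS = 1, y in [1, 4]  -> 2 point(s)
Affine points: 9. Add the point at infinity: total = 10.

#E(F_5) = 10


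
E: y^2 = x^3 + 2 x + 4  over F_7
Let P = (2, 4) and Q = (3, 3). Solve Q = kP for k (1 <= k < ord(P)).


Enumerate multiples of P until we hit Q = (3, 3):
  1P = (2, 4)
  2P = (3, 3)
Match found at i = 2.

k = 2


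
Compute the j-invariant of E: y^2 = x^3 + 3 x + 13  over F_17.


Delta = -16(4 a^3 + 27 b^2) mod 17 = 13
-1728 * (4 a)^3 = -1728 * (4*3)^3 mod 17 = 15
j = 15 * 13^(-1) mod 17 = 9

j = 9 (mod 17)


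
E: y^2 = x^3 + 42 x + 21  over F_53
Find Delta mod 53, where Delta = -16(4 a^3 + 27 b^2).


4 a^3 + 27 b^2 = 4*42^3 + 27*21^2 = 296352 + 11907 = 308259
Delta = -16 * (308259) = -4932144
Delta mod 53 = 36

Delta = 36 (mod 53)


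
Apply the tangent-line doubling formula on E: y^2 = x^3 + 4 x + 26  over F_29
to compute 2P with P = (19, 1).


Doubling: s = (3 x1^2 + a) / (2 y1)
s = (3*19^2 + 4) / (2*1) mod 29 = 7
x3 = s^2 - 2 x1 mod 29 = 7^2 - 2*19 = 11
y3 = s (x1 - x3) - y1 mod 29 = 7 * (19 - 11) - 1 = 26

2P = (11, 26)


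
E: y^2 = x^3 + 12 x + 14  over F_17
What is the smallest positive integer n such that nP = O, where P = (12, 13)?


Compute successive multiples of P until we hit O:
  1P = (12, 13)
  2P = (9, 16)
  3P = (14, 6)
  4P = (16, 1)
  5P = (15, 13)
  6P = (7, 4)
  7P = (6, 8)
  8P = (3, 3)
  ... (continuing to 21P)
  21P = O

ord(P) = 21


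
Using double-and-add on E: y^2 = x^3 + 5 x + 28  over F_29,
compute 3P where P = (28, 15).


k = 3 = 11_2 (binary, LSB first: 11)
Double-and-add from P = (28, 15):
  bit 0 = 1: acc = O + (28, 15) = (28, 15)
  bit 1 = 1: acc = (28, 15) + (8, 0) = (28, 14)

3P = (28, 14)


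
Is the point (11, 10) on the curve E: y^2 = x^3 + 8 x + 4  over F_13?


Check whether y^2 = x^3 + 8 x + 4 (mod 13) for (x, y) = (11, 10).
LHS: y^2 = 10^2 mod 13 = 9
RHS: x^3 + 8 x + 4 = 11^3 + 8*11 + 4 mod 13 = 6
LHS != RHS

No, not on the curve


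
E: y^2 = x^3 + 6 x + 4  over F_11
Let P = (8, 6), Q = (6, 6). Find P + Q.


P != Q, so use the chord formula.
s = (y2 - y1) / (x2 - x1) = (0) / (9) mod 11 = 0
x3 = s^2 - x1 - x2 mod 11 = 0^2 - 8 - 6 = 8
y3 = s (x1 - x3) - y1 mod 11 = 0 * (8 - 8) - 6 = 5

P + Q = (8, 5)


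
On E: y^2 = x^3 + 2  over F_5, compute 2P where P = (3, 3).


Doubling: s = (3 x1^2 + a) / (2 y1)
s = (3*3^2 + 0) / (2*3) mod 5 = 2
x3 = s^2 - 2 x1 mod 5 = 2^2 - 2*3 = 3
y3 = s (x1 - x3) - y1 mod 5 = 2 * (3 - 3) - 3 = 2

2P = (3, 2)


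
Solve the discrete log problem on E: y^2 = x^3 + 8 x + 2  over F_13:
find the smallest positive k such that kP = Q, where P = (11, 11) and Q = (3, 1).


Enumerate multiples of P until we hit Q = (3, 1):
  1P = (11, 11)
  2P = (3, 1)
Match found at i = 2.

k = 2


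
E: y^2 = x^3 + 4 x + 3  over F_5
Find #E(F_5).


For each x in F_5, count y with y^2 = x^3 + 4 x + 3 mod 5:
  x = 2: RHS = 4, y in [2, 3]  -> 2 point(s)
Affine points: 2. Add the point at infinity: total = 3.

#E(F_5) = 3


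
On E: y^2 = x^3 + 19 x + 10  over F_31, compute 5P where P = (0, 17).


k = 5 = 101_2 (binary, LSB first: 101)
Double-and-add from P = (0, 17):
  bit 0 = 1: acc = O + (0, 17) = (0, 17)
  bit 1 = 0: acc unchanged = (0, 17)
  bit 2 = 1: acc = (0, 17) + (19, 10) = (16, 15)

5P = (16, 15)


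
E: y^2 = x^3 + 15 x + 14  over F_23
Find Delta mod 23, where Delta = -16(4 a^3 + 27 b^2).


4 a^3 + 27 b^2 = 4*15^3 + 27*14^2 = 13500 + 5292 = 18792
Delta = -16 * (18792) = -300672
Delta mod 23 = 7

Delta = 7 (mod 23)


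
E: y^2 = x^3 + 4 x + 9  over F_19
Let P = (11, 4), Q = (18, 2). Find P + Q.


P != Q, so use the chord formula.
s = (y2 - y1) / (x2 - x1) = (17) / (7) mod 19 = 16
x3 = s^2 - x1 - x2 mod 19 = 16^2 - 11 - 18 = 18
y3 = s (x1 - x3) - y1 mod 19 = 16 * (11 - 18) - 4 = 17

P + Q = (18, 17)


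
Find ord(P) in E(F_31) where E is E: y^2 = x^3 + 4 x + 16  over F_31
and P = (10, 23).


Compute successive multiples of P until we hit O:
  1P = (10, 23)
  2P = (0, 4)
  3P = (15, 14)
  4P = (8, 23)
  5P = (13, 8)
  6P = (2, 30)
  7P = (28, 16)
  8P = (12, 26)
  ... (continuing to 24P)
  24P = O

ord(P) = 24


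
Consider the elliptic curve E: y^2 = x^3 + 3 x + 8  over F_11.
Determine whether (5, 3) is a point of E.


Check whether y^2 = x^3 + 3 x + 8 (mod 11) for (x, y) = (5, 3).
LHS: y^2 = 3^2 mod 11 = 9
RHS: x^3 + 3 x + 8 = 5^3 + 3*5 + 8 mod 11 = 5
LHS != RHS

No, not on the curve


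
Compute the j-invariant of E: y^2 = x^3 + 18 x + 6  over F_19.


Delta = -16(4 a^3 + 27 b^2) mod 19 = 16
-1728 * (4 a)^3 = -1728 * (4*18)^3 mod 19 = 12
j = 12 * 16^(-1) mod 19 = 15

j = 15 (mod 19)


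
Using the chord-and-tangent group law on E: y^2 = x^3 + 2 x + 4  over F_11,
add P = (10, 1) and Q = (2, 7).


P != Q, so use the chord formula.
s = (y2 - y1) / (x2 - x1) = (6) / (3) mod 11 = 2
x3 = s^2 - x1 - x2 mod 11 = 2^2 - 10 - 2 = 3
y3 = s (x1 - x3) - y1 mod 11 = 2 * (10 - 3) - 1 = 2

P + Q = (3, 2)


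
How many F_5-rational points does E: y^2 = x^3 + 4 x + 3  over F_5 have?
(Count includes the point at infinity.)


For each x in F_5, count y with y^2 = x^3 + 4 x + 3 mod 5:
  x = 2: RHS = 4, y in [2, 3]  -> 2 point(s)
Affine points: 2. Add the point at infinity: total = 3.

#E(F_5) = 3


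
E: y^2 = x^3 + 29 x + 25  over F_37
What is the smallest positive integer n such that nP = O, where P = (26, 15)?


Compute successive multiples of P until we hit O:
  1P = (26, 15)
  2P = (13, 34)
  3P = (24, 2)
  4P = (20, 24)
  5P = (21, 33)
  6P = (0, 32)
  7P = (14, 17)
  8P = (33, 17)
  ... (continuing to 43P)
  43P = O

ord(P) = 43


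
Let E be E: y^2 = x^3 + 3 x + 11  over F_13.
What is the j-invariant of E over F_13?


Delta = -16(4 a^3 + 27 b^2) mod 13 = 2
-1728 * (4 a)^3 = -1728 * (4*3)^3 mod 13 = 12
j = 12 * 2^(-1) mod 13 = 6

j = 6 (mod 13)


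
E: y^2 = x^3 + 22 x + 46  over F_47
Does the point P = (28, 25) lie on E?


Check whether y^2 = x^3 + 22 x + 46 (mod 47) for (x, y) = (28, 25).
LHS: y^2 = 25^2 mod 47 = 14
RHS: x^3 + 22 x + 46 = 28^3 + 22*28 + 46 mod 47 = 7
LHS != RHS

No, not on the curve


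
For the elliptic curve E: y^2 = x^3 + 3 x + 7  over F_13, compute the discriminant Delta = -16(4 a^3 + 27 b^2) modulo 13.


4 a^3 + 27 b^2 = 4*3^3 + 27*7^2 = 108 + 1323 = 1431
Delta = -16 * (1431) = -22896
Delta mod 13 = 10

Delta = 10 (mod 13)


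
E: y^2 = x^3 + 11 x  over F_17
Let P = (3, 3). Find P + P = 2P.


Doubling: s = (3 x1^2 + a) / (2 y1)
s = (3*3^2 + 11) / (2*3) mod 17 = 12
x3 = s^2 - 2 x1 mod 17 = 12^2 - 2*3 = 2
y3 = s (x1 - x3) - y1 mod 17 = 12 * (3 - 2) - 3 = 9

2P = (2, 9)


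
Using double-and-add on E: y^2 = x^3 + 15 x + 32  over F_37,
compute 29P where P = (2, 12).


k = 29 = 11101_2 (binary, LSB first: 10111)
Double-and-add from P = (2, 12):
  bit 0 = 1: acc = O + (2, 12) = (2, 12)
  bit 1 = 0: acc unchanged = (2, 12)
  bit 2 = 1: acc = (2, 12) + (14, 10) = (20, 28)
  bit 3 = 1: acc = (20, 28) + (34, 16) = (23, 1)
  bit 4 = 1: acc = (23, 1) + (7, 31) = (3, 17)

29P = (3, 17)


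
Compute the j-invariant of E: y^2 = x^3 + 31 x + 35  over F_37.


Delta = -16(4 a^3 + 27 b^2) mod 37 = 34
-1728 * (4 a)^3 = -1728 * (4*31)^3 mod 37 = 6
j = 6 * 34^(-1) mod 37 = 35

j = 35 (mod 37)


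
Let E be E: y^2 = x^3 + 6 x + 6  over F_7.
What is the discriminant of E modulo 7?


4 a^3 + 27 b^2 = 4*6^3 + 27*6^2 = 864 + 972 = 1836
Delta = -16 * (1836) = -29376
Delta mod 7 = 3

Delta = 3 (mod 7)


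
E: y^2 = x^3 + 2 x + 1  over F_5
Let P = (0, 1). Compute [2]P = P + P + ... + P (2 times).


k = 2 = 10_2 (binary, LSB first: 01)
Double-and-add from P = (0, 1):
  bit 0 = 0: acc unchanged = O
  bit 1 = 1: acc = O + (1, 3) = (1, 3)

2P = (1, 3)


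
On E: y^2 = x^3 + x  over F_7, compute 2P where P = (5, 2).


Doubling: s = (3 x1^2 + a) / (2 y1)
s = (3*5^2 + 1) / (2*2) mod 7 = 5
x3 = s^2 - 2 x1 mod 7 = 5^2 - 2*5 = 1
y3 = s (x1 - x3) - y1 mod 7 = 5 * (5 - 1) - 2 = 4

2P = (1, 4)


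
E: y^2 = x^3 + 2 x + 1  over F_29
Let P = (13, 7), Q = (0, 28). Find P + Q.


P != Q, so use the chord formula.
s = (y2 - y1) / (x2 - x1) = (21) / (16) mod 29 = 14
x3 = s^2 - x1 - x2 mod 29 = 14^2 - 13 - 0 = 9
y3 = s (x1 - x3) - y1 mod 29 = 14 * (13 - 9) - 7 = 20

P + Q = (9, 20)


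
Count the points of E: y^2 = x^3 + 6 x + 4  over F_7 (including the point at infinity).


For each x in F_7, count y with y^2 = x^3 + 6 x + 4 mod 7:
  x = 0: RHS = 4, y in [2, 5]  -> 2 point(s)
  x = 1: RHS = 4, y in [2, 5]  -> 2 point(s)
  x = 3: RHS = 0, y in [0]  -> 1 point(s)
  x = 4: RHS = 1, y in [1, 6]  -> 2 point(s)
  x = 6: RHS = 4, y in [2, 5]  -> 2 point(s)
Affine points: 9. Add the point at infinity: total = 10.

#E(F_7) = 10


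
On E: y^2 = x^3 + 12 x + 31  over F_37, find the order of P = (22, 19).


Compute successive multiples of P until we hit O:
  1P = (22, 19)
  2P = (27, 24)
  3P = (26, 14)
  4P = (16, 29)
  5P = (10, 35)
  6P = (15, 21)
  7P = (25, 3)
  8P = (2, 10)
  ... (continuing to 35P)
  35P = O

ord(P) = 35


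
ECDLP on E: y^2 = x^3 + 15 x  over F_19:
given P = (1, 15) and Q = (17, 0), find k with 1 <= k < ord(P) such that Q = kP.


Enumerate multiples of P until we hit Q = (17, 0):
  1P = (1, 15)
  2P = (9, 3)
  3P = (16, 17)
  4P = (7, 7)
  5P = (17, 0)
Match found at i = 5.

k = 5


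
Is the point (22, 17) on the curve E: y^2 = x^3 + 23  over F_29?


Check whether y^2 = x^3 + 0 x + 23 (mod 29) for (x, y) = (22, 17).
LHS: y^2 = 17^2 mod 29 = 28
RHS: x^3 + 0 x + 23 = 22^3 + 0*22 + 23 mod 29 = 28
LHS = RHS

Yes, on the curve


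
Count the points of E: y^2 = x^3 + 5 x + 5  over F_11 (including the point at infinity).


For each x in F_11, count y with y^2 = x^3 + 5 x + 5 mod 11:
  x = 0: RHS = 5, y in [4, 7]  -> 2 point(s)
  x = 1: RHS = 0, y in [0]  -> 1 point(s)
  x = 2: RHS = 1, y in [1, 10]  -> 2 point(s)
  x = 3: RHS = 3, y in [5, 6]  -> 2 point(s)
  x = 4: RHS = 1, y in [1, 10]  -> 2 point(s)
  x = 5: RHS = 1, y in [1, 10]  -> 2 point(s)
  x = 6: RHS = 9, y in [3, 8]  -> 2 point(s)
  x = 7: RHS = 9, y in [3, 8]  -> 2 point(s)
  x = 9: RHS = 9, y in [3, 8]  -> 2 point(s)
Affine points: 17. Add the point at infinity: total = 18.

#E(F_11) = 18


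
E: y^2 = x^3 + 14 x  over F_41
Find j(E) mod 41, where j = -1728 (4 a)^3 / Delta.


Delta = -16(4 a^3 + 27 b^2) mod 41 = 28
-1728 * (4 a)^3 = -1728 * (4*14)^3 mod 41 = 4
j = 4 * 28^(-1) mod 41 = 6

j = 6 (mod 41)


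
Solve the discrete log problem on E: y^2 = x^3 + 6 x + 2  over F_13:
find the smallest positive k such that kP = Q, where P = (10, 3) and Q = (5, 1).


Enumerate multiples of P until we hit Q = (5, 1):
  1P = (10, 3)
  2P = (7, 7)
  3P = (5, 12)
  4P = (8, 9)
  5P = (4, 5)
  6P = (2, 3)
  7P = (1, 10)
  8P = (1, 3)
  9P = (2, 10)
  10P = (4, 8)
  11P = (8, 4)
  12P = (5, 1)
Match found at i = 12.

k = 12


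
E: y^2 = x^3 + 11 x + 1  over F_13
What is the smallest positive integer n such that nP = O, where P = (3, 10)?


Compute successive multiples of P until we hit O:
  1P = (3, 10)
  2P = (11, 6)
  3P = (9, 6)
  4P = (0, 1)
  5P = (6, 7)
  6P = (5, 5)
  7P = (8, 9)
  8P = (1, 0)
  ... (continuing to 16P)
  16P = O

ord(P) = 16


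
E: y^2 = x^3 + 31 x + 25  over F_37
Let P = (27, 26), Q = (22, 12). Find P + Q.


P != Q, so use the chord formula.
s = (y2 - y1) / (x2 - x1) = (23) / (32) mod 37 = 25
x3 = s^2 - x1 - x2 mod 37 = 25^2 - 27 - 22 = 21
y3 = s (x1 - x3) - y1 mod 37 = 25 * (27 - 21) - 26 = 13

P + Q = (21, 13)


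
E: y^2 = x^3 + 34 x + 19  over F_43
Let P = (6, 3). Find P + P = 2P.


Doubling: s = (3 x1^2 + a) / (2 y1)
s = (3*6^2 + 34) / (2*3) mod 43 = 38
x3 = s^2 - 2 x1 mod 43 = 38^2 - 2*6 = 13
y3 = s (x1 - x3) - y1 mod 43 = 38 * (6 - 13) - 3 = 32

2P = (13, 32)


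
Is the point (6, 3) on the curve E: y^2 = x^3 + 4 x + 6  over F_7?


Check whether y^2 = x^3 + 4 x + 6 (mod 7) for (x, y) = (6, 3).
LHS: y^2 = 3^2 mod 7 = 2
RHS: x^3 + 4 x + 6 = 6^3 + 4*6 + 6 mod 7 = 1
LHS != RHS

No, not on the curve


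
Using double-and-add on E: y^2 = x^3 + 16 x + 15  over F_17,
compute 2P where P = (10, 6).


k = 2 = 10_2 (binary, LSB first: 01)
Double-and-add from P = (10, 6):
  bit 0 = 0: acc unchanged = O
  bit 1 = 1: acc = O + (1, 10) = (1, 10)

2P = (1, 10)


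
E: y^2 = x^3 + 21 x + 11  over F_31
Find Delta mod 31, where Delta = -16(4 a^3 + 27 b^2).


4 a^3 + 27 b^2 = 4*21^3 + 27*11^2 = 37044 + 3267 = 40311
Delta = -16 * (40311) = -644976
Delta mod 31 = 10

Delta = 10 (mod 31)


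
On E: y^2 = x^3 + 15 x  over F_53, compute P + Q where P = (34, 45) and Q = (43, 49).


P != Q, so use the chord formula.
s = (y2 - y1) / (x2 - x1) = (4) / (9) mod 53 = 24
x3 = s^2 - x1 - x2 mod 53 = 24^2 - 34 - 43 = 22
y3 = s (x1 - x3) - y1 mod 53 = 24 * (34 - 22) - 45 = 31

P + Q = (22, 31)


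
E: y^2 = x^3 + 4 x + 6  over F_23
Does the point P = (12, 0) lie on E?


Check whether y^2 = x^3 + 4 x + 6 (mod 23) for (x, y) = (12, 0).
LHS: y^2 = 0^2 mod 23 = 0
RHS: x^3 + 4 x + 6 = 12^3 + 4*12 + 6 mod 23 = 11
LHS != RHS

No, not on the curve


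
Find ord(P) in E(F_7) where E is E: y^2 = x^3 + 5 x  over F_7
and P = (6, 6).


Compute successive multiples of P until we hit O:
  1P = (6, 6)
  2P = (4, 0)
  3P = (6, 1)
  4P = O

ord(P) = 4


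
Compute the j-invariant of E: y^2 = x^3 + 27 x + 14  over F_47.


Delta = -16(4 a^3 + 27 b^2) mod 47 = 4
-1728 * (4 a)^3 = -1728 * (4*27)^3 mod 47 = 10
j = 10 * 4^(-1) mod 47 = 26

j = 26 (mod 47)


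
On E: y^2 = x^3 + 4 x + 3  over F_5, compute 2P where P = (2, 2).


Doubling: s = (3 x1^2 + a) / (2 y1)
s = (3*2^2 + 4) / (2*2) mod 5 = 4
x3 = s^2 - 2 x1 mod 5 = 4^2 - 2*2 = 2
y3 = s (x1 - x3) - y1 mod 5 = 4 * (2 - 2) - 2 = 3

2P = (2, 3)


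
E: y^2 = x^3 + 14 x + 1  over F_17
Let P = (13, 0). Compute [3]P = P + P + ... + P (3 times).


k = 3 = 11_2 (binary, LSB first: 11)
Double-and-add from P = (13, 0):
  bit 0 = 1: acc = O + (13, 0) = (13, 0)
  bit 1 = 1: acc = (13, 0) + O = (13, 0)

3P = (13, 0)


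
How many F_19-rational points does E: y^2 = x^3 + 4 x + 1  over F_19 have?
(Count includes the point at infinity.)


For each x in F_19, count y with y^2 = x^3 + 4 x + 1 mod 19:
  x = 0: RHS = 1, y in [1, 18]  -> 2 point(s)
  x = 1: RHS = 6, y in [5, 14]  -> 2 point(s)
  x = 2: RHS = 17, y in [6, 13]  -> 2 point(s)
  x = 4: RHS = 5, y in [9, 10]  -> 2 point(s)
  x = 7: RHS = 11, y in [7, 12]  -> 2 point(s)
  x = 9: RHS = 6, y in [5, 14]  -> 2 point(s)
  x = 15: RHS = 16, y in [4, 15]  -> 2 point(s)
  x = 16: RHS = 0, y in [0]  -> 1 point(s)
  x = 17: RHS = 4, y in [2, 17]  -> 2 point(s)
Affine points: 17. Add the point at infinity: total = 18.

#E(F_19) = 18


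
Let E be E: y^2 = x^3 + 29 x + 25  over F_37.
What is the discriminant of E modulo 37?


4 a^3 + 27 b^2 = 4*29^3 + 27*25^2 = 97556 + 16875 = 114431
Delta = -16 * (114431) = -1830896
Delta mod 37 = 12

Delta = 12 (mod 37)


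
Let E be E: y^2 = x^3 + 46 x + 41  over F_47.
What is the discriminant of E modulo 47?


4 a^3 + 27 b^2 = 4*46^3 + 27*41^2 = 389344 + 45387 = 434731
Delta = -16 * (434731) = -6955696
Delta mod 47 = 22

Delta = 22 (mod 47)
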